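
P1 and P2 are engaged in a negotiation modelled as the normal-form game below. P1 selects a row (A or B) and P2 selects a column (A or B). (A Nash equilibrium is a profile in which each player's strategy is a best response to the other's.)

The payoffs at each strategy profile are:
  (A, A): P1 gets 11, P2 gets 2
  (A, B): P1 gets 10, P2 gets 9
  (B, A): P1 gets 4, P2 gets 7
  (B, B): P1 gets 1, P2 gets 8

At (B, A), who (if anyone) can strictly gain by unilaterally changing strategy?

P1 at (B, A) earns 4; deviating to A yields 11 — a strict improvement.
P2 earns 7; deviating to B yields 8 — a strict improvement.
Both P1 and P2 have strictly profitable deviations.

Both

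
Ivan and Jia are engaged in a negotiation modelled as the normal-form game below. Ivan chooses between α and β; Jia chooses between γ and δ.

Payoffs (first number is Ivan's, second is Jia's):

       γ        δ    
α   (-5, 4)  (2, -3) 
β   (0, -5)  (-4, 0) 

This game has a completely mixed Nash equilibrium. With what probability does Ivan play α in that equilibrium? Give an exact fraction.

5/12

Let x be the probability that Ivan plays α. In a completely mixed equilibrium, Jia must be indifferent between γ and δ.
Jia's expected payoff from γ is 4x − 5(1−x); from δ it is −3x.
Setting these equal: 9x − 5 = −3x, so x = 5/12.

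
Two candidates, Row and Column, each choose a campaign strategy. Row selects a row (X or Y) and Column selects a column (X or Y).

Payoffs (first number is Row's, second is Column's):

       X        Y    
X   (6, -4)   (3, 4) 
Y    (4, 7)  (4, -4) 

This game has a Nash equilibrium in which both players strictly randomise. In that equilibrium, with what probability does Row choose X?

Let r be the probability that Row plays X. In a completely mixed equilibrium, Column must be indifferent between X and Y.
Column's expected payoff from X is −4r + 7(1−r); from Y it is 4r − 4(1−r).
Setting these equal: −11r + 7 = 8r − 4, so r = 11/19.

11/19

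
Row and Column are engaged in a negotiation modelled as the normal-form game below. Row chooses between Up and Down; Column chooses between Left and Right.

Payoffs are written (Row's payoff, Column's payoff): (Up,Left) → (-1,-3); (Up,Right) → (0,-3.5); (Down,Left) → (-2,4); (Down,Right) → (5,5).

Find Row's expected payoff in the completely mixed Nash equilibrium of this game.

First find y, the probability Column plays Left, from Row's indifference between Up and Down: −y = −2y + 5(1−y), giving y = 5/6.
Since Row is indifferent in equilibrium, Row's expected payoff equals the payoff from either row against (5/6, 1/6). Using Up: −(5/6) = -5/6.

-5/6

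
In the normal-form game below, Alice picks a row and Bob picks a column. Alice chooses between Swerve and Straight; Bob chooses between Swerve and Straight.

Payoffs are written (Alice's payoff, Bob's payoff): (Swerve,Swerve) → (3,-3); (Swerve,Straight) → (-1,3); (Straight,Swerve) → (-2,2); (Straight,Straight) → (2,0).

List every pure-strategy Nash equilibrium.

none

(Swerve, Swerve): Bob prefers Straight (3 > -3) — not an equilibrium.
(Swerve, Straight): Alice prefers Straight (2 > -1) — not an equilibrium.
(Straight, Swerve): Alice prefers Swerve (3 > -2) — not an equilibrium.
(Straight, Straight): Bob prefers Swerve (2 > 0) — not an equilibrium.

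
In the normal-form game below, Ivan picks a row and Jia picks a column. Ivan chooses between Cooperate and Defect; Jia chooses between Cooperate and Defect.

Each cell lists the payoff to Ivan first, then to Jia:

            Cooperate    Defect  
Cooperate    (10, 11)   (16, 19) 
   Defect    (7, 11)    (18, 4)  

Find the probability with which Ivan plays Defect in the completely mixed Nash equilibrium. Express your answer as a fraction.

8/15

Let x be the probability that Ivan plays Cooperate. In a completely mixed equilibrium, Jia must be indifferent between Cooperate and Defect.
Jia's expected payoff from Cooperate is 11x + 11(1−x); from Defect it is 19x + 4(1−x).
Setting these equal: 11 = 15x + 4, so x = 7/15.
Therefore Ivan plays Defect with probability 1 − 7/15 = 8/15.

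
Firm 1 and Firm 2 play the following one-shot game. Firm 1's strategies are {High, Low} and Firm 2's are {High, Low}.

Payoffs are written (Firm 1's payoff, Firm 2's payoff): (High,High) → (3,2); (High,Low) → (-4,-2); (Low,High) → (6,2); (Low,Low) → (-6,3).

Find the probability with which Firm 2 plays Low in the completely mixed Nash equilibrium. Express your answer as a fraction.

Let c be the probability that Firm 2 plays High. In a completely mixed equilibrium, Firm 1 must be indifferent between High and Low.
Firm 1's expected payoff from High is 3c − 4(1−c); from Low it is 6c − 6(1−c).
Setting these equal: 7c − 4 = 12c − 6, so c = 2/5.
Therefore Firm 2 plays Low with probability 1 − 2/5 = 3/5.

3/5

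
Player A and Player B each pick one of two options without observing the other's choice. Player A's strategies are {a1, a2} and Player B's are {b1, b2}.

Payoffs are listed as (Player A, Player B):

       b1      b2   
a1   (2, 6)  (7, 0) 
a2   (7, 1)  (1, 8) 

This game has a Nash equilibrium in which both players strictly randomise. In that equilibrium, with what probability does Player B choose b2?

5/11

Let c be the probability that Player B plays b1. In a completely mixed equilibrium, Player A must be indifferent between a1 and a2.
Player A's expected payoff from a1 is 2c + 7(1−c); from a2 it is 7c + (1−c).
Setting these equal: −5c + 7 = 6c + 1, so c = 6/11.
Therefore Player B plays b2 with probability 1 − 6/11 = 5/11.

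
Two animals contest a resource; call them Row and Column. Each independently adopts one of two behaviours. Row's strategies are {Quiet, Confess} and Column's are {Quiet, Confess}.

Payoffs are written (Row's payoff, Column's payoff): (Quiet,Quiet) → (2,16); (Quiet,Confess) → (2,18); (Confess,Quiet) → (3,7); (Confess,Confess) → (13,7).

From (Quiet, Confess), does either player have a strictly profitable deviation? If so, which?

Row at (Quiet, Confess) earns 2; deviating to Confess yields 13 — a strict improvement.
Column earns 18; deviating to Quiet yields 16 — not better.
Only Row has a strictly profitable deviation.

Row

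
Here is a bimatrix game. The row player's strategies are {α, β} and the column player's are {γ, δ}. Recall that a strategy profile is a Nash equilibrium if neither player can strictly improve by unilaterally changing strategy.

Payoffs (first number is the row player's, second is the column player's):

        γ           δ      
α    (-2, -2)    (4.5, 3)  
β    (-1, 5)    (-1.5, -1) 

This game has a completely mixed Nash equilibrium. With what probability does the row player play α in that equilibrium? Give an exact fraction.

Let r be the probability that the row player plays α. In a completely mixed equilibrium, the column player must be indifferent between γ and δ.
The column player's expected payoff from γ is −2r + 5(1−r); from δ it is 3r − (1−r).
Setting these equal: −7r + 5 = 4r − 1, so r = 6/11.

6/11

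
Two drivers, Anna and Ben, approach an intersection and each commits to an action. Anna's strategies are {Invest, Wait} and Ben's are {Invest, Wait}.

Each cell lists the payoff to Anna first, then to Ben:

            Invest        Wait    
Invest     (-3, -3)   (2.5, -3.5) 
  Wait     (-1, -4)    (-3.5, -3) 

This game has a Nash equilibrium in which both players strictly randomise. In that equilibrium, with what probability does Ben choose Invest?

Let c be the probability that Ben plays Invest. In a completely mixed equilibrium, Anna must be indifferent between Invest and Wait.
Anna's expected payoff from Invest is −3c + 2.5(1−c); from Wait it is −c − 3.5(1−c).
Setting these equal: −5.5c + 2.5 = 2.5c − 3.5, so c = 3/4.

3/4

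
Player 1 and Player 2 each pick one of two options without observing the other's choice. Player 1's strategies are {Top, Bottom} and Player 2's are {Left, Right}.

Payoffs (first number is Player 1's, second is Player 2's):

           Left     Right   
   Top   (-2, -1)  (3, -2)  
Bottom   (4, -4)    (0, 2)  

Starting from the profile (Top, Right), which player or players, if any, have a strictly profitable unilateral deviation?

Player 2

Player 1 at (Top, Right) earns 3; deviating to Bottom yields 0 — not better.
Player 2 earns -2; deviating to Left yields -1 — a strict improvement.
Only Player 2 has a strictly profitable deviation.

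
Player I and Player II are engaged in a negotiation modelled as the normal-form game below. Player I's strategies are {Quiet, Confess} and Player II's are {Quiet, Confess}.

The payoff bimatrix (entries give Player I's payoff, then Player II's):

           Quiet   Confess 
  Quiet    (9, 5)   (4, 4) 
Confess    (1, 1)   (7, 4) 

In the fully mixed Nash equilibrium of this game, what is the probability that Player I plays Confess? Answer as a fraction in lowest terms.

Let x be the probability that Player I plays Quiet. In a completely mixed equilibrium, Player II must be indifferent between Quiet and Confess.
Player II's expected payoff from Quiet is 5x + (1−x); from Confess it is 4x + 4(1−x).
Setting these equal: 4x + 1 = 4, so x = 3/4.
Therefore Player I plays Confess with probability 1 − 3/4 = 1/4.

1/4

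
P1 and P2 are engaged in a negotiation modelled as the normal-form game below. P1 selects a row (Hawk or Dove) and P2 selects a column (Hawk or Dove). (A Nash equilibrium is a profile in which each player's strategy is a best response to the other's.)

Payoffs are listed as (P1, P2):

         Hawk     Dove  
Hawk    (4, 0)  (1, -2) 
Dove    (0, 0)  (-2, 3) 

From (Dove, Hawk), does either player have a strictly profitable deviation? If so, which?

P1 at (Dove, Hawk) earns 0; deviating to Hawk yields 4 — a strict improvement.
P2 earns 0; deviating to Dove yields 3 — a strict improvement.
Both P1 and P2 have strictly profitable deviations.

Both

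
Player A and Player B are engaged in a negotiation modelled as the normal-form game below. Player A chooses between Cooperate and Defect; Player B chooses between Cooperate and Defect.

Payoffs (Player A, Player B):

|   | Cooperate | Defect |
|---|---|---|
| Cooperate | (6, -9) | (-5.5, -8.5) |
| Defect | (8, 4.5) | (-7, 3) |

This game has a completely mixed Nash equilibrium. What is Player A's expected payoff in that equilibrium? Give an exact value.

First find y, the probability Player B plays Cooperate, from Player A's indifference between Cooperate and Defect: 6y − 5.5(1−y) = 8y − 7(1−y), giving y = 3/7.
Since Player A is indifferent in equilibrium, Player A's expected payoff equals the payoff from either row against (3/7, 4/7). Using Cooperate: 6(3/7) − 5.5(4/7) = -4/7.

-4/7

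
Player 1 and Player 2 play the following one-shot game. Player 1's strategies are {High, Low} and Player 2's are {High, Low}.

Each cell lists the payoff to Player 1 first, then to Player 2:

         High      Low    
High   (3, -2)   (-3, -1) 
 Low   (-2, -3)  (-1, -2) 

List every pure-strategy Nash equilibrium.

(Low, Low)

(High, High): Player 2 prefers Low (-1 > -2) — not an equilibrium.
(High, Low): Player 1 prefers Low (-1 > -3) — not an equilibrium.
(Low, High): Player 1 prefers High (3 > -2); Player 2 prefers Low (-2 > -3) — not an equilibrium.
(Low, Low): Player 1 gets -1 ≥ -3 from High, and Player 2 gets -2 ≥ -3 from High — Nash equilibrium.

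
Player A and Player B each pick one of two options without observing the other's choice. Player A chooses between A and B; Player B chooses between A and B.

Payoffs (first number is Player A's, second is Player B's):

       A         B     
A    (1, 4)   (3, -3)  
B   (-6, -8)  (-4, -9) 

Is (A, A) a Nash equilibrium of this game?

At (A, A), Player A earns 1; switching to B would give -6, so Player A has no profitable deviation.
Player B earns 4; switching to B would give -3, so Player B has no profitable deviation.
Neither player can gain by a unilateral deviation, so this profile is a Nash equilibrium.

Yes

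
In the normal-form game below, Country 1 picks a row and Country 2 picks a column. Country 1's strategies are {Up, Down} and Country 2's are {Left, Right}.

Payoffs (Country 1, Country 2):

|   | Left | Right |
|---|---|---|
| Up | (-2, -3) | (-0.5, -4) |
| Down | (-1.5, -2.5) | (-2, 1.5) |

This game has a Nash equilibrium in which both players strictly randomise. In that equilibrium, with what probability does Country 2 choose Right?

1/4

Let y be the probability that Country 2 plays Left. In a completely mixed equilibrium, Country 1 must be indifferent between Up and Down.
Country 1's expected payoff from Up is −2y − 0.5(1−y); from Down it is −1.5y − 2(1−y).
Setting these equal: −1.5y − 0.5 = 0.5y − 2, so y = 3/4.
Therefore Country 2 plays Right with probability 1 − 3/4 = 1/4.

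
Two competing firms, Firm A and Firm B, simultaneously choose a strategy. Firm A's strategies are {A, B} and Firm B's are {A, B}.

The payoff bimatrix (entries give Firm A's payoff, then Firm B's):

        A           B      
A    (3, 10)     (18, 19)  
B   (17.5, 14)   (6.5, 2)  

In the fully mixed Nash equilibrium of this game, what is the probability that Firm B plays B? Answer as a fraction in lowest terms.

Let y be the probability that Firm B plays A. In a completely mixed equilibrium, Firm A must be indifferent between A and B.
Firm A's expected payoff from A is 3y + 18(1−y); from B it is 17.5y + 6.5(1−y).
Setting these equal: −15y + 18 = 11y + 6.5, so y = 23/52.
Therefore Firm B plays B with probability 1 − 23/52 = 29/52.

29/52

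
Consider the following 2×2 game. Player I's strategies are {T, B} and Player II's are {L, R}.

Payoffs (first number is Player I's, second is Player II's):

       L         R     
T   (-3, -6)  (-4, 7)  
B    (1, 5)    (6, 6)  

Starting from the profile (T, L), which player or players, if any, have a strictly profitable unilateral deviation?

Both

Player I at (T, L) earns -3; deviating to B yields 1 — a strict improvement.
Player II earns -6; deviating to R yields 7 — a strict improvement.
Both Player I and Player II have strictly profitable deviations.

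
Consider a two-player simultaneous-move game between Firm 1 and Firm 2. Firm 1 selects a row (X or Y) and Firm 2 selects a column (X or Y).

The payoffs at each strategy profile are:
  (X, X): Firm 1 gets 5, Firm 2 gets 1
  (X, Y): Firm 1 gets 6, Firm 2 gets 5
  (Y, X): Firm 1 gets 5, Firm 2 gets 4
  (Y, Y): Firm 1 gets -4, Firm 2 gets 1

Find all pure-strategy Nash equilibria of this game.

(X, X): Firm 2 prefers Y (5 > 1) — not an equilibrium.
(X, Y): Firm 1 gets 6 ≥ -4 from Y, and Firm 2 gets 5 ≥ 1 from X — Nash equilibrium.
(Y, X): Firm 1 gets 5 ≥ 5 from X, and Firm 2 gets 4 ≥ 1 from Y — Nash equilibrium.
(Y, Y): Firm 1 prefers X (6 > -4); Firm 2 prefers X (4 > 1) — not an equilibrium.

(X, Y) and (Y, X)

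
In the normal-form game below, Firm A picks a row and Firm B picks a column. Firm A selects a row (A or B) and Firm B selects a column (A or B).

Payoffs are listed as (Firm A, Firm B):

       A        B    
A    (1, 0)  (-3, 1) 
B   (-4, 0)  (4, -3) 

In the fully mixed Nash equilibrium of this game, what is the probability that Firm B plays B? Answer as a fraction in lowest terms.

5/12

Let y be the probability that Firm B plays A. In a completely mixed equilibrium, Firm A must be indifferent between A and B.
Firm A's expected payoff from A is y − 3(1−y); from B it is −4y + 4(1−y).
Setting these equal: 4y − 3 = −8y + 4, so y = 7/12.
Therefore Firm B plays B with probability 1 − 7/12 = 5/12.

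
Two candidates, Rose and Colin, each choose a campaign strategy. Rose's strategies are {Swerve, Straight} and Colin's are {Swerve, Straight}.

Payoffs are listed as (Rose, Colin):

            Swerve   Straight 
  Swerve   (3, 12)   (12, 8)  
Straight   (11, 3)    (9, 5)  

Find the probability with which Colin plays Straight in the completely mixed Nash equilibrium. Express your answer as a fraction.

8/11

Let c be the probability that Colin plays Swerve. In a completely mixed equilibrium, Rose must be indifferent between Swerve and Straight.
Rose's expected payoff from Swerve is 3c + 12(1−c); from Straight it is 11c + 9(1−c).
Setting these equal: −9c + 12 = 2c + 9, so c = 3/11.
Therefore Colin plays Straight with probability 1 − 3/11 = 8/11.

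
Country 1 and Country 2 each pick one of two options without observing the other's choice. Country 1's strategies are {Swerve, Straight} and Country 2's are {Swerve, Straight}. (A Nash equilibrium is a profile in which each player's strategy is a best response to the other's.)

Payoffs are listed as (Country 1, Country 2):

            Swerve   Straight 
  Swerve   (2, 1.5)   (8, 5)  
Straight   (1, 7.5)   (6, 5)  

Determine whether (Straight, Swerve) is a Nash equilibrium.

At (Straight, Swerve), Country 1 earns 1; switching to Swerve would give 2, so Country 1 would deviate.
Country 2 earns 7.5; switching to Straight would give 5, so Country 2 has no profitable deviation.
Since at least one player can profitably deviate, this is not a Nash equilibrium.

No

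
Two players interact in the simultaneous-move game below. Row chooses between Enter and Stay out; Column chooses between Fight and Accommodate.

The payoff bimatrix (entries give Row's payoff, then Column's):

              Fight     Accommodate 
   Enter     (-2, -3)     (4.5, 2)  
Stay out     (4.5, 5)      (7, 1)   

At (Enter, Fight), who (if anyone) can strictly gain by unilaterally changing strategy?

Row at (Enter, Fight) earns -2; deviating to Stay out yields 4.5 — a strict improvement.
Column earns -3; deviating to Accommodate yields 2 — a strict improvement.
Both Row and Column have strictly profitable deviations.

Both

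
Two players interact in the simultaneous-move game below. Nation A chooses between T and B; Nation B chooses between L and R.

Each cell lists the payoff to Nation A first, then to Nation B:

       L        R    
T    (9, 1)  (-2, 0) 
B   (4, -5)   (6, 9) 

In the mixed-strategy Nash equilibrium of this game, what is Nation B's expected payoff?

3/5

First find p, the probability Nation A plays T, from Nation B's indifference between L and R: p − 5(1−p) = 9(1−p), giving p = 14/15.
Since Nation B is indifferent in equilibrium, Nation B's expected payoff equals the payoff from either column against (14/15, 1/15). Using L: (14/15) − 5(1/15) = 3/5.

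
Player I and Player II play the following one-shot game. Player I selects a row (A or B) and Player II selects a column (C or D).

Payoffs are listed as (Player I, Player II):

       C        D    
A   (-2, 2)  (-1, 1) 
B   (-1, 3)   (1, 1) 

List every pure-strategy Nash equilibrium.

(B, C)

(A, C): Player I prefers B (-1 > -2) — not an equilibrium.
(A, D): Player I prefers B (1 > -1); Player II prefers C (2 > 1) — not an equilibrium.
(B, C): Player I gets -1 ≥ -2 from A, and Player II gets 3 ≥ 1 from D — Nash equilibrium.
(B, D): Player II prefers C (3 > 1) — not an equilibrium.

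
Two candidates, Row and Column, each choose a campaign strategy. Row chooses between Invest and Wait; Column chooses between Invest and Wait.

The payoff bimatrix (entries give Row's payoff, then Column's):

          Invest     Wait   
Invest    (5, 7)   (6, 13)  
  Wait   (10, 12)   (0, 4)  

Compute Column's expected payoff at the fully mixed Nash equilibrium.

64/7

First find x, the probability Row plays Invest, from Column's indifference between Invest and Wait: 7x + 12(1−x) = 13x + 4(1−x), giving x = 4/7.
Since Column is indifferent in equilibrium, Column's expected payoff equals the payoff from either column against (4/7, 3/7). Using Invest: 7(4/7) + 12(3/7) = 64/7.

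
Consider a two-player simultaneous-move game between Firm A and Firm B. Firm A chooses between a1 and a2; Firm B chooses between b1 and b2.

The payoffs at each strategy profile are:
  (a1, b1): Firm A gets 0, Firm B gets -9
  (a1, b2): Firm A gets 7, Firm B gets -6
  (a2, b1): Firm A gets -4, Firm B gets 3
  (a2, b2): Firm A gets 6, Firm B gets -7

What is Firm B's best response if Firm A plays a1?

Against a1, Firm B earns -9 from b1 and -6 from b2.
So b2 is the best response.

b2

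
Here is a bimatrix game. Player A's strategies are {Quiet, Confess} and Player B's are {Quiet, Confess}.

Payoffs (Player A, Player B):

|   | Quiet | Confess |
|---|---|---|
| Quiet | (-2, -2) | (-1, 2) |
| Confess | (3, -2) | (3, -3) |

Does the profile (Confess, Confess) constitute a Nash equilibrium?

At (Confess, Confess), Player A earns 3; switching to Quiet would give -1, so Player A has no profitable deviation.
Player B earns -3; switching to Quiet would give -2, so Player B would deviate.
Since at least one player can profitably deviate, this is not a Nash equilibrium.

No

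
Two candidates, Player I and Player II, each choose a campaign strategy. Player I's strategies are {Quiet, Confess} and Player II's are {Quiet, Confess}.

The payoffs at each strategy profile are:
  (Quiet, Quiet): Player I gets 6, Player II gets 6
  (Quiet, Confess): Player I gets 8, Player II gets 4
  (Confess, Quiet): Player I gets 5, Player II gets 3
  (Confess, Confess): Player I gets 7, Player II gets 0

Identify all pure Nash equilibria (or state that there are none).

(Quiet, Quiet): Player I gets 6 ≥ 5 from Confess, and Player II gets 6 ≥ 4 from Confess — Nash equilibrium.
(Quiet, Confess): Player II prefers Quiet (6 > 4) — not an equilibrium.
(Confess, Quiet): Player I prefers Quiet (6 > 5) — not an equilibrium.
(Confess, Confess): Player I prefers Quiet (8 > 7); Player II prefers Quiet (3 > 0) — not an equilibrium.

(Quiet, Quiet)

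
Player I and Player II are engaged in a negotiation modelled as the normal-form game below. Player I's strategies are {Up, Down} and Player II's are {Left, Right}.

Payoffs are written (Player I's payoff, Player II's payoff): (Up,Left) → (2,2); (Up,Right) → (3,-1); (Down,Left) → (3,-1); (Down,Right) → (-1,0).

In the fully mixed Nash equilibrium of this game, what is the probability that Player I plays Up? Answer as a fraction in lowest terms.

1/4

Let x be the probability that Player I plays Up. In a completely mixed equilibrium, Player II must be indifferent between Left and Right.
Player II's expected payoff from Left is 2x − (1−x); from Right it is −x.
Setting these equal: 3x − 1 = −x, so x = 1/4.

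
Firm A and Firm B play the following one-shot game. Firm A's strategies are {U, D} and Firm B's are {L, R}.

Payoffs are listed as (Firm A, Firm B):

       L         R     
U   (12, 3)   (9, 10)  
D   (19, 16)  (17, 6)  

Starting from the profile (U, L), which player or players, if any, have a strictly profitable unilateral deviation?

Firm A at (U, L) earns 12; deviating to D yields 19 — a strict improvement.
Firm B earns 3; deviating to R yields 10 — a strict improvement.
Both Firm A and Firm B have strictly profitable deviations.

Both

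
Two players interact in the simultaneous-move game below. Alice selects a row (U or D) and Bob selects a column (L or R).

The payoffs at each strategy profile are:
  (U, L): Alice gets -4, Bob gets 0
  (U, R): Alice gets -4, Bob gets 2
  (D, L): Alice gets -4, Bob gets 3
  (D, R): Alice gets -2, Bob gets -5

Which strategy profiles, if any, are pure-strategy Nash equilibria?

(U, L): Bob prefers R (2 > 0) — not an equilibrium.
(U, R): Alice prefers D (-2 > -4) — not an equilibrium.
(D, L): Alice gets -4 ≥ -4 from U, and Bob gets 3 ≥ -5 from R — Nash equilibrium.
(D, R): Bob prefers L (3 > -5) — not an equilibrium.

(D, L)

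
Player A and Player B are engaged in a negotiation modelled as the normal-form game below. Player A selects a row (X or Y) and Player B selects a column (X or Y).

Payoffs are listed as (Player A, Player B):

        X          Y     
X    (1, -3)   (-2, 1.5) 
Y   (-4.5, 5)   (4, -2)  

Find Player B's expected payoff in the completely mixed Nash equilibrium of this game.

3/23

First find x, the probability Player A plays X, from Player B's indifference between X and Y: −3x + 5(1−x) = 1.5x − 2(1−x), giving x = 14/23.
Since Player B is indifferent in equilibrium, Player B's expected payoff equals the payoff from either column against (14/23, 9/23). Using X: −3(14/23) + 5(9/23) = 3/23.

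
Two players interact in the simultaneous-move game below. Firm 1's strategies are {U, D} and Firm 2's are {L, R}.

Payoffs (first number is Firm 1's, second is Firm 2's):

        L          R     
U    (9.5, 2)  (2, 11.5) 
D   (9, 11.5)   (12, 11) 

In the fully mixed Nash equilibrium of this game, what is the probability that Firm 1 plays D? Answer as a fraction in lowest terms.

Let p be the probability that Firm 1 plays U. In a completely mixed equilibrium, Firm 2 must be indifferent between L and R.
Firm 2's expected payoff from L is 2p + 11.5(1−p); from R it is 11.5p + 11(1−p).
Setting these equal: −9.5p + 11.5 = 0.5p + 11, so p = 1/20.
Therefore Firm 1 plays D with probability 1 − 1/20 = 19/20.

19/20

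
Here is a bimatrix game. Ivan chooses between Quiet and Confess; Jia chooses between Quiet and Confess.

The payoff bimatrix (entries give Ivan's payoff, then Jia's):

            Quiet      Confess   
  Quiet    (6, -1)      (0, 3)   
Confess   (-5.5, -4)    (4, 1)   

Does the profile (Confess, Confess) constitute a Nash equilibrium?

Yes

At (Confess, Confess), Ivan earns 4; switching to Quiet would give 0, so Ivan has no profitable deviation.
Jia earns 1; switching to Quiet would give -4, so Jia has no profitable deviation.
Neither player can gain by a unilateral deviation, so this profile is a Nash equilibrium.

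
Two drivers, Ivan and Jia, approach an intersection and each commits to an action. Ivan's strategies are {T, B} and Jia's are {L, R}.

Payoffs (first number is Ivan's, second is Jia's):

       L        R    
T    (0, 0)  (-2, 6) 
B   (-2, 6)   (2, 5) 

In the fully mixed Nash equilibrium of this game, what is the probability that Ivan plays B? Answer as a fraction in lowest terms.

Let x be the probability that Ivan plays T. In a completely mixed equilibrium, Jia must be indifferent between L and R.
Jia's expected payoff from L is 6(1−x); from R it is 6x + 5(1−x).
Setting these equal: −6x + 6 = x + 5, so x = 1/7.
Therefore Ivan plays B with probability 1 − 1/7 = 6/7.

6/7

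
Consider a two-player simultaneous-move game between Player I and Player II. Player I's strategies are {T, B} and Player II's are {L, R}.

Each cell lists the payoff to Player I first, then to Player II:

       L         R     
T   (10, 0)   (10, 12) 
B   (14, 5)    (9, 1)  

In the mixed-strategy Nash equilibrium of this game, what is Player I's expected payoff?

10

First find q, the probability Player II plays L, from Player I's indifference between T and B: 10q + 10(1−q) = 14q + 9(1−q), giving q = 1/5.
Since Player I is indifferent in equilibrium, Player I's expected payoff equals the payoff from either row against (1/5, 4/5). Using T: 10(1/5) + 10(4/5) = 10.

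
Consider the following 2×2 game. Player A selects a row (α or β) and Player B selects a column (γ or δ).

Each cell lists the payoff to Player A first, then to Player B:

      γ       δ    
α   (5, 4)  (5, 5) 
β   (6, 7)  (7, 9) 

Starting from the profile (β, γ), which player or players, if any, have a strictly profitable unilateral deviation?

Player A at (β, γ) earns 6; deviating to α yields 5 — not better.
Player B earns 7; deviating to δ yields 9 — a strict improvement.
Only Player B has a strictly profitable deviation.

Player B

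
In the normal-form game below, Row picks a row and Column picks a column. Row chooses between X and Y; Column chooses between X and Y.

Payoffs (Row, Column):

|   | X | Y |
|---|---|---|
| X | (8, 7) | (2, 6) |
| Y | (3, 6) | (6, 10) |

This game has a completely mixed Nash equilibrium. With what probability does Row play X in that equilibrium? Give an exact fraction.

4/5

Let p be the probability that Row plays X. In a completely mixed equilibrium, Column must be indifferent between X and Y.
Column's expected payoff from X is 7p + 6(1−p); from Y it is 6p + 10(1−p).
Setting these equal: p + 6 = −4p + 10, so p = 4/5.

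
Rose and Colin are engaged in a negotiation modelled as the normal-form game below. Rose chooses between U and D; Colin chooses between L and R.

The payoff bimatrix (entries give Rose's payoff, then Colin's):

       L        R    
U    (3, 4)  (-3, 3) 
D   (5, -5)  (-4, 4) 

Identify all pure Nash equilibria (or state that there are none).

(U, L): Rose prefers D (5 > 3) — not an equilibrium.
(U, R): Colin prefers L (4 > 3) — not an equilibrium.
(D, L): Colin prefers R (4 > -5) — not an equilibrium.
(D, R): Rose prefers U (-3 > -4) — not an equilibrium.

none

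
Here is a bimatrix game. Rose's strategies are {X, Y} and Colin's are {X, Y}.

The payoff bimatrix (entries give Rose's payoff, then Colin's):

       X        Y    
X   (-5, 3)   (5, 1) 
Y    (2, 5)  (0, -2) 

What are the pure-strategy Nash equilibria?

(Y, X)

(X, X): Rose prefers Y (2 > -5) — not an equilibrium.
(X, Y): Colin prefers X (3 > 1) — not an equilibrium.
(Y, X): Rose gets 2 ≥ -5 from X, and Colin gets 5 ≥ -2 from Y — Nash equilibrium.
(Y, Y): Rose prefers X (5 > 0); Colin prefers X (5 > -2) — not an equilibrium.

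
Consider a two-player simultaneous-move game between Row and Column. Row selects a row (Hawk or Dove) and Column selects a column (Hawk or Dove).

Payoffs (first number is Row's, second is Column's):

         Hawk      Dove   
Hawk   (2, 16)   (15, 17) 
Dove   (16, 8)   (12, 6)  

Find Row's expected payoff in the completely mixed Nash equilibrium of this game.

First find y, the probability Column plays Hawk, from Row's indifference between Hawk and Dove: 2y + 15(1−y) = 16y + 12(1−y), giving y = 3/17.
Since Row is indifferent in equilibrium, Row's expected payoff equals the payoff from either row against (3/17, 14/17). Using Hawk: 2(3/17) + 15(14/17) = 216/17.

216/17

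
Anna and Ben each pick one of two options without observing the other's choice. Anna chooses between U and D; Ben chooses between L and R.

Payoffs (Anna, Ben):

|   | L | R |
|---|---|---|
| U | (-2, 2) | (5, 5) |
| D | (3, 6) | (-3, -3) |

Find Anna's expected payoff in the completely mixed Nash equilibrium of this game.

9/13

First find q, the probability Ben plays L, from Anna's indifference between U and D: −2q + 5(1−q) = 3q − 3(1−q), giving q = 8/13.
Since Anna is indifferent in equilibrium, Anna's expected payoff equals the payoff from either row against (8/13, 5/13). Using U: −2(8/13) + 5(5/13) = 9/13.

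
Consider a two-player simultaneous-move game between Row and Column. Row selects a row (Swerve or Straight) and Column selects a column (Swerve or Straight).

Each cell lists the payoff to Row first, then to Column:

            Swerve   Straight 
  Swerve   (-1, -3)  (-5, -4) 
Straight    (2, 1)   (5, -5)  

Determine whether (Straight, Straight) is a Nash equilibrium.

At (Straight, Straight), Row earns 5; switching to Swerve would give -5, so Row has no profitable deviation.
Column earns -5; switching to Swerve would give 1, so Column would deviate.
Since at least one player can profitably deviate, this is not a Nash equilibrium.

No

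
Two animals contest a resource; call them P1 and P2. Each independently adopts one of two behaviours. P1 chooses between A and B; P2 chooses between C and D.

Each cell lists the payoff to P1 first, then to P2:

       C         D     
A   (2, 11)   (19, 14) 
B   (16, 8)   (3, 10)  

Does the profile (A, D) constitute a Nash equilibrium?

Yes

At (A, D), P1 earns 19; switching to B would give 3, so P1 has no profitable deviation.
P2 earns 14; switching to C would give 11, so P2 has no profitable deviation.
Neither player can gain by a unilateral deviation, so this profile is a Nash equilibrium.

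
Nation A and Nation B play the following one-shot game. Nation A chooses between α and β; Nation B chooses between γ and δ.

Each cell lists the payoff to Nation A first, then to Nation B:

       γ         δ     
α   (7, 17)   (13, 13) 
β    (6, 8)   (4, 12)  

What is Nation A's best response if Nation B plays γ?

Against γ, Nation A earns 7 from α and 6 from β.
So α is the best response.

α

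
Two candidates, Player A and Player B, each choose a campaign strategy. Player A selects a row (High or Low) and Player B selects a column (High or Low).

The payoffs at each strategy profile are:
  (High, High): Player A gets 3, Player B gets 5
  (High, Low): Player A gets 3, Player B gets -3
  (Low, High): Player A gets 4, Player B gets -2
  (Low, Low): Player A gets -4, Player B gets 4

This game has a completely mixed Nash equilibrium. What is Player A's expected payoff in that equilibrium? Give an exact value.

3

First find y, the probability Player B plays High, from Player A's indifference between High and Low: 3y + 3(1−y) = 4y − 4(1−y), giving y = 7/8.
Since Player A is indifferent in equilibrium, Player A's expected payoff equals the payoff from either row against (7/8, 1/8). Using High: 3(7/8) + 3(1/8) = 3.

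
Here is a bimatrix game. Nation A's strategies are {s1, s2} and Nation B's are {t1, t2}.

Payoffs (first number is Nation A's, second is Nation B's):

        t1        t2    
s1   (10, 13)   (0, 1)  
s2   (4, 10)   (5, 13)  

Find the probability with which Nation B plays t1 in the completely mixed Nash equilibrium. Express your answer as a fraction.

5/11

Let q be the probability that Nation B plays t1. In a completely mixed equilibrium, Nation A must be indifferent between s1 and s2.
Nation A's expected payoff from s1 is 10q; from s2 it is 4q + 5(1−q).
Setting these equal: 10q = −q + 5, so q = 5/11.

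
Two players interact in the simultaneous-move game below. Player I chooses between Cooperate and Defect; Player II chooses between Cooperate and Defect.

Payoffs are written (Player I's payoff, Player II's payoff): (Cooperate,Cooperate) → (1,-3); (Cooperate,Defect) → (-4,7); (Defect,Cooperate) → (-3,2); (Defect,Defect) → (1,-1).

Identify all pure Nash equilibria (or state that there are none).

(Cooperate, Cooperate): Player II prefers Defect (7 > -3) — not an equilibrium.
(Cooperate, Defect): Player I prefers Defect (1 > -4) — not an equilibrium.
(Defect, Cooperate): Player I prefers Cooperate (1 > -3) — not an equilibrium.
(Defect, Defect): Player II prefers Cooperate (2 > -1) — not an equilibrium.

none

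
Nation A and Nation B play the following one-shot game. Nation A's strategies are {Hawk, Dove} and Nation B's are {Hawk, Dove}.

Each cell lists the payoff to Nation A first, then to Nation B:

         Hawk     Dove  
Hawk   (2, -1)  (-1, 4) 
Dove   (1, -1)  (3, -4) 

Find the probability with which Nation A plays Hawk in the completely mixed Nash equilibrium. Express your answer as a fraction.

Let x be the probability that Nation A plays Hawk. In a completely mixed equilibrium, Nation B must be indifferent between Hawk and Dove.
Nation B's expected payoff from Hawk is −x − (1−x); from Dove it is 4x − 4(1−x).
Setting these equal: -1 = 8x − 4, so x = 3/8.

3/8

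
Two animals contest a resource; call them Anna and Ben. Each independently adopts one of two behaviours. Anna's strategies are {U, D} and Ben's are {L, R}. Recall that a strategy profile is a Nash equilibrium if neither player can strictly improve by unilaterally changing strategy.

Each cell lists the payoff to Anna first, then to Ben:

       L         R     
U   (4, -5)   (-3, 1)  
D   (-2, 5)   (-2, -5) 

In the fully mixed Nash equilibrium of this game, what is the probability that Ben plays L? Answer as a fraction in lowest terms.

Let q be the probability that Ben plays L. In a completely mixed equilibrium, Anna must be indifferent between U and D.
Anna's expected payoff from U is 4q − 3(1−q); from D it is −2q − 2(1−q).
Setting these equal: 7q − 3 = -2, so q = 1/7.

1/7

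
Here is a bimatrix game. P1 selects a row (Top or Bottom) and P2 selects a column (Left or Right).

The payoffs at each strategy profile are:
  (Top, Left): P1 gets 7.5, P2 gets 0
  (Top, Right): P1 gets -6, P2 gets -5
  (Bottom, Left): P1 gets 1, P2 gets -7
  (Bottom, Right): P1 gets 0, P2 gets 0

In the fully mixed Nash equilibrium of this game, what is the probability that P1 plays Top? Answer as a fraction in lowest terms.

Let x be the probability that P1 plays Top. In a completely mixed equilibrium, P2 must be indifferent between Left and Right.
P2's expected payoff from Left is −7(1−x); from Right it is −5x.
Setting these equal: 7x − 7 = −5x, so x = 7/12.

7/12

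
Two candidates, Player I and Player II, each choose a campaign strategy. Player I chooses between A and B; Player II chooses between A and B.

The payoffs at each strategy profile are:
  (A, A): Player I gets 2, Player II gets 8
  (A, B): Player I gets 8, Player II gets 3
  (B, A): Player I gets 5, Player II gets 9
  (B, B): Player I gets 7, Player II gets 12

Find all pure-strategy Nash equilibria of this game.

none

(A, A): Player I prefers B (5 > 2) — not an equilibrium.
(A, B): Player II prefers A (8 > 3) — not an equilibrium.
(B, A): Player II prefers B (12 > 9) — not an equilibrium.
(B, B): Player I prefers A (8 > 7) — not an equilibrium.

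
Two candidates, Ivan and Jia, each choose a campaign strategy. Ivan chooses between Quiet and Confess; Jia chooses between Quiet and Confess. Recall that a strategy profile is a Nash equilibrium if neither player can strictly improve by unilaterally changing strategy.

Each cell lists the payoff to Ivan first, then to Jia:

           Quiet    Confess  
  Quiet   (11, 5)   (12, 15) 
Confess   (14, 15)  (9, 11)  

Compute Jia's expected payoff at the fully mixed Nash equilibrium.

First find x, the probability Ivan plays Quiet, from Jia's indifference between Quiet and Confess: 5x + 15(1−x) = 15x + 11(1−x), giving x = 2/7.
Since Jia is indifferent in equilibrium, Jia's expected payoff equals the payoff from either column against (2/7, 5/7). Using Quiet: 5(2/7) + 15(5/7) = 85/7.

85/7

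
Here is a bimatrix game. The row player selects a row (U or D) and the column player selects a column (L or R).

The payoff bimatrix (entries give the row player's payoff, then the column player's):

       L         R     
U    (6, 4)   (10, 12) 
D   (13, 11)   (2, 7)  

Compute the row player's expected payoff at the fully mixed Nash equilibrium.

First find q, the probability the column player plays L, from the row player's indifference between U and D: 6q + 10(1−q) = 13q + 2(1−q), giving q = 8/15.
Since the row player is indifferent in equilibrium, the row player's expected payoff equals the payoff from either row against (8/15, 7/15). Using U: 6(8/15) + 10(7/15) = 118/15.

118/15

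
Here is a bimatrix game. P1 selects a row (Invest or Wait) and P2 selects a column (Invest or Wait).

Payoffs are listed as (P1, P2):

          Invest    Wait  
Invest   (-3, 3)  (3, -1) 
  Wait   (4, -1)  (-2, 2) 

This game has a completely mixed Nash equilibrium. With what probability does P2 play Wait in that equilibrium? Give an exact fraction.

7/12

Let y be the probability that P2 plays Invest. In a completely mixed equilibrium, P1 must be indifferent between Invest and Wait.
P1's expected payoff from Invest is −3y + 3(1−y); from Wait it is 4y − 2(1−y).
Setting these equal: −6y + 3 = 6y − 2, so y = 5/12.
Therefore P2 plays Wait with probability 1 − 5/12 = 7/12.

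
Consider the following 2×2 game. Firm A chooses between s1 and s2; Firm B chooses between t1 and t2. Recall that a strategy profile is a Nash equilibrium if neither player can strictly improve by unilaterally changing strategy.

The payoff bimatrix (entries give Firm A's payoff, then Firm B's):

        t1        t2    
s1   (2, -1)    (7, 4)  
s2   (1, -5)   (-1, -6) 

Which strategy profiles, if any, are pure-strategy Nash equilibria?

(s1, t1): Firm B prefers t2 (4 > -1) — not an equilibrium.
(s1, t2): Firm A gets 7 ≥ -1 from s2, and Firm B gets 4 ≥ -1 from t1 — Nash equilibrium.
(s2, t1): Firm A prefers s1 (2 > 1) — not an equilibrium.
(s2, t2): Firm A prefers s1 (7 > -1); Firm B prefers t1 (-5 > -6) — not an equilibrium.

(s1, t2)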